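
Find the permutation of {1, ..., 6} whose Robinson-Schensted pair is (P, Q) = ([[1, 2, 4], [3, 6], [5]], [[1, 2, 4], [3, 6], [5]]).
Reverse the RSK construction: for i from n down to 1, find the cell of Q containing i, remove the entry at that cell from P, and reverse-bump it up through P; the value ejected from row 1 is w(i).

Step i=6: Q has 6 at row 2, column 2; remove 6 from row 2 of P and reverse-bump: 6 enters row 1 and ejects 4. So w(6) = 4. P is now [[1, 2, 6], [3], [5]].
Step i=5: Q has 5 at row 3, column 1; remove 5 from row 3 of P and reverse-bump: 5 enters row 2 and ejects 3; 3 enters row 1 and ejects 2. So w(5) = 2. P is now [[1, 3, 6], [5]].
Step i=4: Q has 4 at row 1, column 3; remove that cell from P, ejecting 6. So w(4) = 6. P is now [[1, 3], [5]].
Step i=3: Q has 3 at row 2, column 1; remove 5 from row 2 of P and reverse-bump: 5 enters row 1 and ejects 3. So w(3) = 3. P is now [[1, 5]].
Step i=2: Q has 2 at row 1, column 2; remove that cell from P, ejecting 5. So w(2) = 5. P is now [[1]].
Step i=1: Q has 1 at row 1, column 1; remove that cell from P, ejecting 1. So w(1) = 1. P is now [].

So w = 1 5 3 6 2 4.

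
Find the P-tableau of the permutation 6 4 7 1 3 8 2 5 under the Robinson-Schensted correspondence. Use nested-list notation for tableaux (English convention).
Insert 6: appended to row 1. P = [[6]].
Insert 4: 4 bumps 6 from row 1; 6 starts row 2. P = [[4], [6]].
Insert 7: appended to row 1. P = [[4, 7], [6]].
Insert 1: 1 bumps 4 from row 1; 4 bumps 6 from row 2; 6 starts row 3. P = [[1, 7], [4], [6]].
Insert 3: 3 bumps 7 from row 1; 7 appends to row 2. P = [[1, 3], [4, 7], [6]].
Insert 8: appended to row 1. P = [[1, 3, 8], [4, 7], [6]].
Insert 2: 2 bumps 3 from row 1; 3 bumps 4 from row 2; 4 bumps 6 from row 3; 6 starts row 4. P = [[1, 2, 8], [3, 7], [4], [6]].
Insert 5: 5 bumps 8 from row 1; 8 appends to row 2. P = [[1, 2, 5], [3, 7, 8], [4], [6]].

So P = [[1, 2, 5], [3, 7, 8], [4], [6]].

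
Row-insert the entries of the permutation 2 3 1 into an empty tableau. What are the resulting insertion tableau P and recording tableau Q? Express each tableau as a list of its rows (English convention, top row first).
Insert each entry of the permutation into P by Schensted row insertion, recording in Q the position of each new cell.

Insert 2: appended to row 1. P = [[2]].
Insert 3: appended to row 1. P = [[2, 3]].
Insert 1: 1 bumps 2 from row 1; 2 starts row 2. P = [[1, 3], [2]].

So P = [[1, 3], [2]], Q = [[1, 2], [3]].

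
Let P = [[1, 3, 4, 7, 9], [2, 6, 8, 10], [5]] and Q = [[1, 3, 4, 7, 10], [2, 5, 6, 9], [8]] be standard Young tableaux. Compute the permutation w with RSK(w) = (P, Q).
Reverse the RSK construction: for i from n down to 1, find the cell of Q containing i, remove the entry at that cell from P, and reverse-bump it up through P; the value ejected from row 1 is w(i).

Step i=10: Q has 10 at row 1, column 5; remove that cell from P, ejecting 9. So w(10) = 9. P is now [[1, 3, 4, 7], [2, 6, 8, 10], [5]].
Step i=9: Q has 9 at row 2, column 4; remove 10 from row 2 of P and reverse-bump: 10 enters row 1 and ejects 7. So w(9) = 7. P is now [[1, 3, 4, 10], [2, 6, 8], [5]].
Step i=8: Q has 8 at row 3, column 1; remove 5 from row 3 of P and reverse-bump: 5 enters row 2 and ejects 2; 2 enters row 1 and ejects 1. So w(8) = 1. P is now [[2, 3, 4, 10], [5, 6, 8]].
Step i=7: Q has 7 at row 1, column 4; remove that cell from P, ejecting 10. So w(7) = 10. P is now [[2, 3, 4], [5, 6, 8]].
Step i=6: Q has 6 at row 2, column 3; remove 8 from row 2 of P and reverse-bump: 8 enters row 1 and ejects 4. So w(6) = 4. P is now [[2, 3, 8], [5, 6]].
Step i=5: Q has 5 at row 2, column 2; remove 6 from row 2 of P and reverse-bump: 6 enters row 1 and ejects 3. So w(5) = 3. P is now [[2, 6, 8], [5]].
Step i=4: Q has 4 at row 1, column 3; remove that cell from P, ejecting 8. So w(4) = 8. P is now [[2, 6], [5]].
Step i=3: Q has 3 at row 1, column 2; remove that cell from P, ejecting 6. So w(3) = 6. P is now [[2], [5]].
Step i=2: Q has 2 at row 2, column 1; remove 5 from row 2 of P and reverse-bump: 5 enters row 1 and ejects 2. So w(2) = 2. P is now [[5]].
Step i=1: Q has 1 at row 1, column 1; remove that cell from P, ejecting 5. So w(1) = 5. P is now [].

So w = 5 2 6 8 3 4 10 1 7 9.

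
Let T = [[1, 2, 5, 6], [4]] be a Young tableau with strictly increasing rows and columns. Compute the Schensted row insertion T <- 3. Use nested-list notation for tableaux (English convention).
[[1, 2, 3, 6], [4, 5]]

In row 1, 3 replaces 5 (the leftmost entry greater than 3); 5 is bumped to row 2. 5 is appended to row 2. The new tableau is [[1, 2, 3, 6], [4, 5]].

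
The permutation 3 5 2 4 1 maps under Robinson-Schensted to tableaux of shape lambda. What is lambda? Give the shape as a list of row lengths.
[2, 2, 1]

Row-insert each entry into an empty tableau.

After inserting 3: P = [[3]].
After inserting 5: P = [[3, 5]].
After inserting 2: P = [[2, 5], [3]].
After inserting 4: P = [[2, 4], [3, 5]].
After inserting 1: P = [[1, 4], [2, 5], [3]].

The final insertion tableau P = [[1, 4], [2, 5], [3]] has shape [2, 2, 1].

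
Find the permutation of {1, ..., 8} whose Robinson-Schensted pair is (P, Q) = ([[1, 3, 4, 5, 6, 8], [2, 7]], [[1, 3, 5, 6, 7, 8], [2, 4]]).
2 1 7 3 4 5 6 8

Reverse the RSK construction: for i from n down to 1, find the cell of Q containing i, remove the entry at that cell from P, and reverse-bump it up through P; the value ejected from row 1 is w(i).

Step i=8: Q has 8 at row 1, column 6; remove that cell from P, ejecting 8. So w(8) = 8. P is now [[1, 3, 4, 5, 6], [2, 7]].
Step i=7: Q has 7 at row 1, column 5; remove that cell from P, ejecting 6. So w(7) = 6. P is now [[1, 3, 4, 5], [2, 7]].
Step i=6: Q has 6 at row 1, column 4; remove that cell from P, ejecting 5. So w(6) = 5. P is now [[1, 3, 4], [2, 7]].
Step i=5: Q has 5 at row 1, column 3; remove that cell from P, ejecting 4. So w(5) = 4. P is now [[1, 3], [2, 7]].
Step i=4: Q has 4 at row 2, column 2; remove 7 from row 2 of P and reverse-bump: 7 enters row 1 and ejects 3. So w(4) = 3. P is now [[1, 7], [2]].
Step i=3: Q has 3 at row 1, column 2; remove that cell from P, ejecting 7. So w(3) = 7. P is now [[1], [2]].
Step i=2: Q has 2 at row 2, column 1; remove 2 from row 2 of P and reverse-bump: 2 enters row 1 and ejects 1. So w(2) = 1. P is now [[2]].
Step i=1: Q has 1 at row 1, column 1; remove that cell from P, ejecting 2. So w(1) = 2. P is now [].

So w = 2 1 7 3 4 5 6 8.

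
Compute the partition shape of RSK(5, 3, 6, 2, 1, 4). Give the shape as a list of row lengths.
[2, 2, 1, 1]

Row-insert each entry into an empty tableau.

After inserting 5: P = [[5]].
After inserting 3: P = [[3], [5]].
After inserting 6: P = [[3, 6], [5]].
After inserting 2: P = [[2, 6], [3], [5]].
After inserting 1: P = [[1, 6], [2], [3], [5]].
After inserting 4: P = [[1, 4], [2, 6], [3], [5]].

The final insertion tableau P = [[1, 4], [2, 6], [3], [5]] has shape [2, 2, 1, 1].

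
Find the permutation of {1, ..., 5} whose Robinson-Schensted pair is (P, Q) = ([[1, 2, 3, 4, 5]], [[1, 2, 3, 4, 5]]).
1 2 3 4 5

Reverse the RSK construction: for i from n down to 1, find the cell of Q containing i, remove the entry at that cell from P, and reverse-bump it up through P; the value ejected from row 1 is w(i).

Step i=5: Q has 5 at row 1, column 5; remove that cell from P, ejecting 5. So w(5) = 5. P is now [[1, 2, 3, 4]].
Step i=4: Q has 4 at row 1, column 4; remove that cell from P, ejecting 4. So w(4) = 4. P is now [[1, 2, 3]].
Step i=3: Q has 3 at row 1, column 3; remove that cell from P, ejecting 3. So w(3) = 3. P is now [[1, 2]].
Step i=2: Q has 2 at row 1, column 2; remove that cell from P, ejecting 2. So w(2) = 2. P is now [[1]].
Step i=1: Q has 1 at row 1, column 1; remove that cell from P, ejecting 1. So w(1) = 1. P is now [].

So w = 1 2 3 4 5.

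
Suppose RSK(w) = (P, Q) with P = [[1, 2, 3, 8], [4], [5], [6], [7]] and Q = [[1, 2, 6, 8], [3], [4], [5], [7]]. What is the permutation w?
1 7 6 5 2 4 3 8

Reverse RSK: for i = n, n-1, ..., 1, locate i in Q, remove the corresponding corner cell from P, and reverse-bump its entry up through P; the value ejected from row 1 is w(i).

So w = 1 7 6 5 2 4 3 8.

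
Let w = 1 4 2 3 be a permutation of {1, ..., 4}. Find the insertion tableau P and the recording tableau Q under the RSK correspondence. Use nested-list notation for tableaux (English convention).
P = [[1, 2, 3], [4]], Q = [[1, 2, 4], [3]]

Insert each entry of the permutation into P by Schensted row insertion, recording in Q the position of each new cell.

After inserting 1: P = [[1]].
After inserting 4: P = [[1, 4]].
After inserting 2: P = [[1, 2], [4]].
After inserting 3: P = [[1, 2, 3], [4]].

So P = [[1, 2, 3], [4]], Q = [[1, 2, 4], [3]].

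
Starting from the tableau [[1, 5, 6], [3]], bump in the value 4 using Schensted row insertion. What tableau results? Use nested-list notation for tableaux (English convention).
[[1, 4, 6], [3, 5]]

In row 1, 4 replaces 5 (the leftmost entry greater than 4); 5 is bumped to row 2. 5 is appended to row 2. The new tableau is [[1, 4, 6], [3, 5]].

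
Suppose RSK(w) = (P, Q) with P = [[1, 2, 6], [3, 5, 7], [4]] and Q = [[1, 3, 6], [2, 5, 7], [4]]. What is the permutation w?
Reverse the RSK construction: for i from n down to 1, find the cell of Q containing i, remove the entry at that cell from P, and reverse-bump it up through P; the value ejected from row 1 is w(i).

Step i=7: Q has 7 at row 2, column 3; remove 7 from row 2 of P and reverse-bump: 7 enters row 1 and ejects 6. So w(7) = 6. P is now [[1, 2, 7], [3, 5], [4]].
Step i=6: Q has 6 at row 1, column 3; remove that cell from P, ejecting 7. So w(6) = 7. P is now [[1, 2], [3, 5], [4]].
Step i=5: Q has 5 at row 2, column 2; remove 5 from row 2 of P and reverse-bump: 5 enters row 1 and ejects 2. So w(5) = 2. P is now [[1, 5], [3], [4]].
Step i=4: Q has 4 at row 3, column 1; remove 4 from row 3 of P and reverse-bump: 4 enters row 2 and ejects 3; 3 enters row 1 and ejects 1. So w(4) = 1. P is now [[3, 5], [4]].
Step i=3: Q has 3 at row 1, column 2; remove that cell from P, ejecting 5. So w(3) = 5. P is now [[3], [4]].
Step i=2: Q has 2 at row 2, column 1; remove 4 from row 2 of P and reverse-bump: 4 enters row 1 and ejects 3. So w(2) = 3. P is now [[4]].
Step i=1: Q has 1 at row 1, column 1; remove that cell from P, ejecting 4. So w(1) = 4. P is now [].

So w = 4 3 5 1 2 7 6.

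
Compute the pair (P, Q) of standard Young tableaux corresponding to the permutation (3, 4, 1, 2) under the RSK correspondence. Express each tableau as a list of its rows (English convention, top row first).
P = [[1, 2], [3, 4]], Q = [[1, 2], [3, 4]]

Insert each entry of the permutation into P by Schensted row insertion, recording in Q the position of each new cell.

Insert 3: appended to row 1. P = [[3]], Q = [[1]].
Insert 4: appended to row 1. P = [[3, 4]], Q = [[1, 2]].
Insert 1: 1 bumps 3 from row 1; 3 starts row 2. P = [[1, 4], [3]], Q = [[1, 2], [3]].
Insert 2: 2 bumps 4 from row 1; 4 appends to row 2. P = [[1, 2], [3, 4]], Q = [[1, 2], [3, 4]].

So P = [[1, 2], [3, 4]], Q = [[1, 2], [3, 4]].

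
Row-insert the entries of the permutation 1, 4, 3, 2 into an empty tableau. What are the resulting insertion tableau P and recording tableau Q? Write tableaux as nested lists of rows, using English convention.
P = [[1, 2], [3], [4]], Q = [[1, 2], [3], [4]]

Insert each entry of the permutation into P by Schensted row insertion, recording in Q the position of each new cell.

Insert 1: appended to row 1. P = [[1]], Q = [[1]].
Insert 4: appended to row 1. P = [[1, 4]], Q = [[1, 2]].
Insert 3: 3 bumps 4 from row 1; 4 starts row 2. P = [[1, 3], [4]], Q = [[1, 2], [3]].
Insert 2: 2 bumps 3 from row 1; 3 bumps 4 from row 2; 4 starts row 3. P = [[1, 2], [3], [4]], Q = [[1, 2], [3], [4]].

So P = [[1, 2], [3], [4]], Q = [[1, 2], [3], [4]].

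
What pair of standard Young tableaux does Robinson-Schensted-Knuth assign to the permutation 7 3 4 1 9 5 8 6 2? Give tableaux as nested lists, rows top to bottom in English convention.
Insert each entry of the permutation into P by Schensted row insertion, recording in Q the position of each new cell.

Insert 7: appended to row 1. P = [[7]].
Insert 3: 3 bumps 7 from row 1; 7 starts row 2. P = [[3], [7]].
Insert 4: appended to row 1. P = [[3, 4], [7]].
Insert 1: 1 bumps 3 from row 1; 3 bumps 7 from row 2; 7 starts row 3. P = [[1, 4], [3], [7]].
Insert 9: appended to row 1. P = [[1, 4, 9], [3], [7]].
Insert 5: 5 bumps 9 from row 1; 9 appends to row 2. P = [[1, 4, 5], [3, 9], [7]].
Insert 8: appended to row 1. P = [[1, 4, 5, 8], [3, 9], [7]].
Insert 6: 6 bumps 8 from row 1; 8 bumps 9 from row 2; 9 appends to row 3. P = [[1, 4, 5, 6], [3, 8], [7, 9]].
Insert 2: 2 bumps 4 from row 1; 4 bumps 8 from row 2; 8 bumps 9 from row 3; 9 starts row 4. P = [[1, 2, 5, 6], [3, 4], [7, 8], [9]].

So P = [[1, 2, 5, 6], [3, 4], [7, 8], [9]], Q = [[1, 3, 5, 7], [2, 6], [4, 8], [9]].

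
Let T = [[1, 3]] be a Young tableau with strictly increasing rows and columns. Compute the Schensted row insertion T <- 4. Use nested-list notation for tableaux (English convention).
4 is larger than every entry of row 1, so it is appended to row 1. The new tableau is [[1, 3, 4]].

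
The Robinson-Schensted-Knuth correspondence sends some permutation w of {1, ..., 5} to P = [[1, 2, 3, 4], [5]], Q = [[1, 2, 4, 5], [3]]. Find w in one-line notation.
1 5 2 3 4

Reverse the RSK construction: for i from n down to 1, find the cell of Q containing i, remove the entry at that cell from P, and reverse-bump it up through P; the value ejected from row 1 is w(i).

Step i=5: Q has 5 at row 1, column 4; remove that cell from P, ejecting 4. So w(5) = 4. P is now [[1, 2, 3], [5]].
Step i=4: Q has 4 at row 1, column 3; remove that cell from P, ejecting 3. So w(4) = 3. P is now [[1, 2], [5]].
Step i=3: Q has 3 at row 2, column 1; remove 5 from row 2 of P and reverse-bump: 5 enters row 1 and ejects 2. So w(3) = 2. P is now [[1, 5]].
Step i=2: Q has 2 at row 1, column 2; remove that cell from P, ejecting 5. So w(2) = 5. P is now [[1]].
Step i=1: Q has 1 at row 1, column 1; remove that cell from P, ejecting 1. So w(1) = 1. P is now [].

So w = 1 5 2 3 4.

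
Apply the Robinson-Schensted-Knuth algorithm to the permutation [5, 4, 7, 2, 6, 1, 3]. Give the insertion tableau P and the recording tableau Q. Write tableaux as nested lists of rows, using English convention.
Insert each entry of the permutation into P by Schensted row insertion, recording in Q the position of each new cell.

Insert 5: appended to row 1. P = [[5]].
Insert 4: 4 bumps 5 from row 1; 5 starts row 2. P = [[4], [5]].
Insert 7: appended to row 1. P = [[4, 7], [5]].
Insert 2: 2 bumps 4 from row 1; 4 bumps 5 from row 2; 5 starts row 3. P = [[2, 7], [4], [5]].
Insert 6: 6 bumps 7 from row 1; 7 appends to row 2. P = [[2, 6], [4, 7], [5]].
Insert 1: 1 bumps 2 from row 1; 2 bumps 4 from row 2; 4 bumps 5 from row 3; 5 starts row 4. P = [[1, 6], [2, 7], [4], [5]].
Insert 3: 3 bumps 6 from row 1; 6 bumps 7 from row 2; 7 appends to row 3. P = [[1, 3], [2, 6], [4, 7], [5]].

So P = [[1, 3], [2, 6], [4, 7], [5]], Q = [[1, 3], [2, 5], [4, 7], [6]].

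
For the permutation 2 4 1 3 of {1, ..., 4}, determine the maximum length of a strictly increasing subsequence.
2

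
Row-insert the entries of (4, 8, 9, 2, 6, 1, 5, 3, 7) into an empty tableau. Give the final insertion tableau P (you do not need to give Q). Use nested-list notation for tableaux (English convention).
After inserting 4: P = [[4]].
After inserting 8: P = [[4, 8]].
After inserting 9: P = [[4, 8, 9]].
After inserting 2: P = [[2, 8, 9], [4]].
After inserting 6: P = [[2, 6, 9], [4, 8]].
After inserting 1: P = [[1, 6, 9], [2, 8], [4]].
After inserting 5: P = [[1, 5, 9], [2, 6], [4, 8]].
After inserting 3: P = [[1, 3, 9], [2, 5], [4, 6], [8]].
After inserting 7: P = [[1, 3, 7], [2, 5, 9], [4, 6], [8]].

So P = [[1, 3, 7], [2, 5, 9], [4, 6], [8]].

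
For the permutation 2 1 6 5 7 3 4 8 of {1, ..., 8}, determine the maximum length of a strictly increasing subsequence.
4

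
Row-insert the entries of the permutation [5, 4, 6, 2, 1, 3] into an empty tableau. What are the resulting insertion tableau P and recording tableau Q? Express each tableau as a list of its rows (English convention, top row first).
P = [[1, 3], [2, 6], [4], [5]], Q = [[1, 3], [2, 6], [4], [5]]

Insert each entry of the permutation into P by Schensted row insertion, recording in Q the position of each new cell.

Insert 5: appended to row 1. P = [[5]].
Insert 4: 4 bumps 5 from row 1; 5 starts row 2. P = [[4], [5]].
Insert 6: appended to row 1. P = [[4, 6], [5]].
Insert 2: 2 bumps 4 from row 1; 4 bumps 5 from row 2; 5 starts row 3. P = [[2, 6], [4], [5]].
Insert 1: 1 bumps 2 from row 1; 2 bumps 4 from row 2; 4 bumps 5 from row 3; 5 starts row 4. P = [[1, 6], [2], [4], [5]].
Insert 3: 3 bumps 6 from row 1; 6 appends to row 2. P = [[1, 3], [2, 6], [4], [5]].

So P = [[1, 3], [2, 6], [4], [5]], Q = [[1, 3], [2, 6], [4], [5]].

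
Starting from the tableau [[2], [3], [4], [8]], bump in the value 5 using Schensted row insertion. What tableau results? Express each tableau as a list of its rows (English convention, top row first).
[[2, 5], [3], [4], [8]]

5 is larger than every entry of row 1, so it is appended to row 1. The new tableau is [[2, 5], [3], [4], [8]].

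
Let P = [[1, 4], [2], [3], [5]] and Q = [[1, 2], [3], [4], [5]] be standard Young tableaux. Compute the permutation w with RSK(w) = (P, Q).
3 5 4 2 1

Reverse the RSK construction: for i from n down to 1, find the cell of Q containing i, remove the entry at that cell from P, and reverse-bump it up through P; the value ejected from row 1 is w(i).

Step i=5: Q has 5 at row 4, column 1; remove 5 from row 4 of P and reverse-bump: 5 enters row 3 and ejects 3; 3 enters row 2 and ejects 2; 2 enters row 1 and ejects 1. So w(5) = 1. P is now [[2, 4], [3], [5]].
Step i=4: Q has 4 at row 3, column 1; remove 5 from row 3 of P and reverse-bump: 5 enters row 2 and ejects 3; 3 enters row 1 and ejects 2. So w(4) = 2. P is now [[3, 4], [5]].
Step i=3: Q has 3 at row 2, column 1; remove 5 from row 2 of P and reverse-bump: 5 enters row 1 and ejects 4. So w(3) = 4. P is now [[3, 5]].
Step i=2: Q has 2 at row 1, column 2; remove that cell from P, ejecting 5. So w(2) = 5. P is now [[3]].
Step i=1: Q has 1 at row 1, column 1; remove that cell from P, ejecting 3. So w(1) = 3. P is now [].

So w = 3 5 4 2 1.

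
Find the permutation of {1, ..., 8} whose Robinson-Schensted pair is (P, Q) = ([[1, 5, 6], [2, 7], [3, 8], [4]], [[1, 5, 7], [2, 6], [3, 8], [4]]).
4 3 2 1 8 5 7 6

Reverse the RSK construction: for i from n down to 1, find the cell of Q containing i, remove the entry at that cell from P, and reverse-bump it up through P; the value ejected from row 1 is w(i).

Step i=8: Q has 8 at row 3, column 2; remove 8 from row 3 of P and reverse-bump: 8 enters row 2 and ejects 7; 7 enters row 1 and ejects 6. So w(8) = 6. P is now [[1, 5, 7], [2, 8], [3], [4]].
Step i=7: Q has 7 at row 1, column 3; remove that cell from P, ejecting 7. So w(7) = 7. P is now [[1, 5], [2, 8], [3], [4]].
Step i=6: Q has 6 at row 2, column 2; remove 8 from row 2 of P and reverse-bump: 8 enters row 1 and ejects 5. So w(6) = 5. P is now [[1, 8], [2], [3], [4]].
Step i=5: Q has 5 at row 1, column 2; remove that cell from P, ejecting 8. So w(5) = 8. P is now [[1], [2], [3], [4]].
Step i=4: Q has 4 at row 4, column 1; remove 4 from row 4 of P and reverse-bump: 4 enters row 3 and ejects 3; 3 enters row 2 and ejects 2; 2 enters row 1 and ejects 1. So w(4) = 1. P is now [[2], [3], [4]].
Step i=3: Q has 3 at row 3, column 1; remove 4 from row 3 of P and reverse-bump: 4 enters row 2 and ejects 3; 3 enters row 1 and ejects 2. So w(3) = 2. P is now [[3], [4]].
Step i=2: Q has 2 at row 2, column 1; remove 4 from row 2 of P and reverse-bump: 4 enters row 1 and ejects 3. So w(2) = 3. P is now [[4]].
Step i=1: Q has 1 at row 1, column 1; remove that cell from P, ejecting 4. So w(1) = 4. P is now [].

So w = 4 3 2 1 8 5 7 6.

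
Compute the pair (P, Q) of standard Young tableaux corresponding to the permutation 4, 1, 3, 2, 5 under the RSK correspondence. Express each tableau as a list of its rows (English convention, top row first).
P = [[1, 2, 5], [3], [4]], Q = [[1, 3, 5], [2], [4]]

Insert each entry of the permutation into P by Schensted row insertion, recording in Q the position of each new cell.

Insert 4: appended to row 1. P = [[4]].
Insert 1: 1 bumps 4 from row 1; 4 starts row 2. P = [[1], [4]].
Insert 3: appended to row 1. P = [[1, 3], [4]].
Insert 2: 2 bumps 3 from row 1; 3 bumps 4 from row 2; 4 starts row 3. P = [[1, 2], [3], [4]].
Insert 5: appended to row 1. P = [[1, 2, 5], [3], [4]].

So P = [[1, 2, 5], [3], [4]], Q = [[1, 3, 5], [2], [4]].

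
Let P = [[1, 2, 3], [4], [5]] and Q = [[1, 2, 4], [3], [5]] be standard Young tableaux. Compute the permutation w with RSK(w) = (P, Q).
1 5 2 4 3

Reverse RSK: for i = n, n-1, ..., 1, locate i in Q, remove the corresponding corner cell from P, and reverse-bump its entry up through P; the value ejected from row 1 is w(i).

So w = 1 5 2 4 3.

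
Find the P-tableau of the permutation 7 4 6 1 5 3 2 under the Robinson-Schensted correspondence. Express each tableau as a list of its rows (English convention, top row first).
P = [[1, 2], [3, 5], [4], [6], [7]]

Insert 7: appended to row 1. P = [[7]].
Insert 4: 4 bumps 7 from row 1; 7 starts row 2. P = [[4], [7]].
Insert 6: appended to row 1. P = [[4, 6], [7]].
Insert 1: 1 bumps 4 from row 1; 4 bumps 7 from row 2; 7 starts row 3. P = [[1, 6], [4], [7]].
Insert 5: 5 bumps 6 from row 1; 6 appends to row 2. P = [[1, 5], [4, 6], [7]].
Insert 3: 3 bumps 5 from row 1; 5 bumps 6 from row 2; 6 bumps 7 from row 3; 7 starts row 4. P = [[1, 3], [4, 5], [6], [7]].
Insert 2: 2 bumps 3 from row 1; 3 bumps 4 from row 2; 4 bumps 6 from row 3; 6 bumps 7 from row 4; 7 starts row 5. P = [[1, 2], [3, 5], [4], [6], [7]].

So P = [[1, 2], [3, 5], [4], [6], [7]].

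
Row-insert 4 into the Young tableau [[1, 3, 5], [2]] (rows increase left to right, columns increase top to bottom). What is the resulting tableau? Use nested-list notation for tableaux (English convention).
[[1, 3, 4], [2, 5]]

In row 1, 4 replaces 5 (the leftmost entry greater than 4); 5 is bumped to row 2. 5 is appended to row 2. The new tableau is [[1, 3, 4], [2, 5]].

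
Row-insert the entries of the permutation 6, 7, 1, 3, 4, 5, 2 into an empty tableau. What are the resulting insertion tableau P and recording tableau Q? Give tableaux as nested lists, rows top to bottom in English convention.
P = [[1, 2, 4, 5], [3, 7], [6]], Q = [[1, 2, 5, 6], [3, 4], [7]]

Insert each entry of the permutation into P by Schensted row insertion, recording in Q the position of each new cell.

After inserting 6: P = [[6]].
After inserting 7: P = [[6, 7]].
After inserting 1: P = [[1, 7], [6]].
After inserting 3: P = [[1, 3], [6, 7]].
After inserting 4: P = [[1, 3, 4], [6, 7]].
After inserting 5: P = [[1, 3, 4, 5], [6, 7]].
After inserting 2: P = [[1, 2, 4, 5], [3, 7], [6]].

So P = [[1, 2, 4, 5], [3, 7], [6]], Q = [[1, 2, 5, 6], [3, 4], [7]].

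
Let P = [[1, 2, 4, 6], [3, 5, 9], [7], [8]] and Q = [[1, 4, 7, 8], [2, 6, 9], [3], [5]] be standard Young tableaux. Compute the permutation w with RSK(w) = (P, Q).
Reverse the RSK construction: for i from n down to 1, find the cell of Q containing i, remove the entry at that cell from P, and reverse-bump it up through P; the value ejected from row 1 is w(i).

Step i=9: Q has 9 at row 2, column 3; remove 9 from row 2 of P and reverse-bump: 9 enters row 1 and ejects 6. So w(9) = 6. P is now [[1, 2, 4, 9], [3, 5], [7], [8]].
Step i=8: Q has 8 at row 1, column 4; remove that cell from P, ejecting 9. So w(8) = 9. P is now [[1, 2, 4], [3, 5], [7], [8]].
Step i=7: Q has 7 at row 1, column 3; remove that cell from P, ejecting 4. So w(7) = 4. P is now [[1, 2], [3, 5], [7], [8]].
Step i=6: Q has 6 at row 2, column 2; remove 5 from row 2 of P and reverse-bump: 5 enters row 1 and ejects 2. So w(6) = 2. P is now [[1, 5], [3], [7], [8]].
Step i=5: Q has 5 at row 4, column 1; remove 8 from row 4 of P and reverse-bump: 8 enters row 3 and ejects 7; 7 enters row 2 and ejects 3; 3 enters row 1 and ejects 1. So w(5) = 1. P is now [[3, 5], [7], [8]].
Step i=4: Q has 4 at row 1, column 2; remove that cell from P, ejecting 5. So w(4) = 5. P is now [[3], [7], [8]].
Step i=3: Q has 3 at row 3, column 1; remove 8 from row 3 of P and reverse-bump: 8 enters row 2 and ejects 7; 7 enters row 1 and ejects 3. So w(3) = 3. P is now [[7], [8]].
Step i=2: Q has 2 at row 2, column 1; remove 8 from row 2 of P and reverse-bump: 8 enters row 1 and ejects 7. So w(2) = 7. P is now [[8]].
Step i=1: Q has 1 at row 1, column 1; remove that cell from P, ejecting 8. So w(1) = 8. P is now [].

So w = 8 7 3 5 1 2 4 9 6.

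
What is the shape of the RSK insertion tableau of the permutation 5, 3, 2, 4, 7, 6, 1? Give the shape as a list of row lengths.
[3, 2, 1, 1]

Row-insert each entry into an empty tableau.

After inserting 5: P = [[5]].
After inserting 3: P = [[3], [5]].
After inserting 2: P = [[2], [3], [5]].
After inserting 4: P = [[2, 4], [3], [5]].
After inserting 7: P = [[2, 4, 7], [3], [5]].
After inserting 6: P = [[2, 4, 6], [3, 7], [5]].
After inserting 1: P = [[1, 4, 6], [2, 7], [3], [5]].

The final insertion tableau P = [[1, 4, 6], [2, 7], [3], [5]] has shape [3, 2, 1, 1].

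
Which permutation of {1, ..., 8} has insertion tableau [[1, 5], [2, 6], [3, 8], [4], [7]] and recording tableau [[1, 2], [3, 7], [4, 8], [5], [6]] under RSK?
7 8 4 3 2 1 6 5

Reverse the RSK construction: for i from n down to 1, find the cell of Q containing i, remove the entry at that cell from P, and reverse-bump it up through P; the value ejected from row 1 is w(i).

Step i=8: Q has 8 at row 3, column 2; remove 8 from row 3 of P and reverse-bump: 8 enters row 2 and ejects 6; 6 enters row 1 and ejects 5. So w(8) = 5. P is now [[1, 6], [2, 8], [3], [4], [7]].
Step i=7: Q has 7 at row 2, column 2; remove 8 from row 2 of P and reverse-bump: 8 enters row 1 and ejects 6. So w(7) = 6. P is now [[1, 8], [2], [3], [4], [7]].
Step i=6: Q has 6 at row 5, column 1; remove 7 from row 5 of P and reverse-bump: 7 enters row 4 and ejects 4; 4 enters row 3 and ejects 3; 3 enters row 2 and ejects 2; 2 enters row 1 and ejects 1. So w(6) = 1. P is now [[2, 8], [3], [4], [7]].
Step i=5: Q has 5 at row 4, column 1; remove 7 from row 4 of P and reverse-bump: 7 enters row 3 and ejects 4; 4 enters row 2 and ejects 3; 3 enters row 1 and ejects 2. So w(5) = 2. P is now [[3, 8], [4], [7]].
Step i=4: Q has 4 at row 3, column 1; remove 7 from row 3 of P and reverse-bump: 7 enters row 2 and ejects 4; 4 enters row 1 and ejects 3. So w(4) = 3. P is now [[4, 8], [7]].
Step i=3: Q has 3 at row 2, column 1; remove 7 from row 2 of P and reverse-bump: 7 enters row 1 and ejects 4. So w(3) = 4. P is now [[7, 8]].
Step i=2: Q has 2 at row 1, column 2; remove that cell from P, ejecting 8. So w(2) = 8. P is now [[7]].
Step i=1: Q has 1 at row 1, column 1; remove that cell from P, ejecting 7. So w(1) = 7. P is now [].

So w = 7 8 4 3 2 1 6 5.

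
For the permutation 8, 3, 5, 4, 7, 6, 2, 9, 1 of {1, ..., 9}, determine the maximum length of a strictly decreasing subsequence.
5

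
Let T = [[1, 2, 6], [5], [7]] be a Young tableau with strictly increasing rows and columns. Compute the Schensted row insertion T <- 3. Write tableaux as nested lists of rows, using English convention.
[[1, 2, 3], [5, 6], [7]]

In row 1, 3 replaces 6 (the leftmost entry greater than 3); 6 is bumped to row 2. 6 is appended to row 2. The new tableau is [[1, 2, 3], [5, 6], [7]].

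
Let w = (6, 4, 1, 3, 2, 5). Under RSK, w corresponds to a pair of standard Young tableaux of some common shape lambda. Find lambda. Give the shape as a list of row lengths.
Row-insert each entry into an empty tableau.

After inserting 6: P = [[6]].
After inserting 4: P = [[4], [6]].
After inserting 1: P = [[1], [4], [6]].
After inserting 3: P = [[1, 3], [4], [6]].
After inserting 2: P = [[1, 2], [3], [4], [6]].
After inserting 5: P = [[1, 2, 5], [3], [4], [6]].

The final insertion tableau P = [[1, 2, 5], [3], [4], [6]] has shape [3, 1, 1, 1].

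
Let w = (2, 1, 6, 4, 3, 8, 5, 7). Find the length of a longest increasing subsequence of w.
4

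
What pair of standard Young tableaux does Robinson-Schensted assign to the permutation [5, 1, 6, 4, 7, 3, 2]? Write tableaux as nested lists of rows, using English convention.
P = [[1, 2, 7], [3, 6], [4], [5]], Q = [[1, 3, 5], [2, 4], [6], [7]]

Insert each entry of the permutation into P by Schensted row insertion, recording in Q the position of each new cell.

Insert 5: appended to row 1. P = [[5]].
Insert 1: 1 bumps 5 from row 1; 5 starts row 2. P = [[1], [5]].
Insert 6: appended to row 1. P = [[1, 6], [5]].
Insert 4: 4 bumps 6 from row 1; 6 appends to row 2. P = [[1, 4], [5, 6]].
Insert 7: appended to row 1. P = [[1, 4, 7], [5, 6]].
Insert 3: 3 bumps 4 from row 1; 4 bumps 5 from row 2; 5 starts row 3. P = [[1, 3, 7], [4, 6], [5]].
Insert 2: 2 bumps 3 from row 1; 3 bumps 4 from row 2; 4 bumps 5 from row 3; 5 starts row 4. P = [[1, 2, 7], [3, 6], [4], [5]].

So P = [[1, 2, 7], [3, 6], [4], [5]], Q = [[1, 3, 5], [2, 4], [6], [7]].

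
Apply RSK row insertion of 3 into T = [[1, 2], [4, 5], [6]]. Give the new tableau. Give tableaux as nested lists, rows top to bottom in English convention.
3 is larger than every entry of row 1, so it is appended to row 1. The new tableau is [[1, 2, 3], [4, 5], [6]].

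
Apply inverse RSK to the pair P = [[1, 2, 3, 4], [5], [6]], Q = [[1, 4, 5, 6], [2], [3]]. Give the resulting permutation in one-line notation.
6 5 1 2 3 4

Reverse the RSK construction: for i from n down to 1, find the cell of Q containing i, remove the entry at that cell from P, and reverse-bump it up through P; the value ejected from row 1 is w(i).

Step i=6: Q has 6 at row 1, column 4; remove that cell from P, ejecting 4. So w(6) = 4. P is now [[1, 2, 3], [5], [6]].
Step i=5: Q has 5 at row 1, column 3; remove that cell from P, ejecting 3. So w(5) = 3. P is now [[1, 2], [5], [6]].
Step i=4: Q has 4 at row 1, column 2; remove that cell from P, ejecting 2. So w(4) = 2. P is now [[1], [5], [6]].
Step i=3: Q has 3 at row 3, column 1; remove 6 from row 3 of P and reverse-bump: 6 enters row 2 and ejects 5; 5 enters row 1 and ejects 1. So w(3) = 1. P is now [[5], [6]].
Step i=2: Q has 2 at row 2, column 1; remove 6 from row 2 of P and reverse-bump: 6 enters row 1 and ejects 5. So w(2) = 5. P is now [[6]].
Step i=1: Q has 1 at row 1, column 1; remove that cell from P, ejecting 6. So w(1) = 6. P is now [].

So w = 6 5 1 2 3 4.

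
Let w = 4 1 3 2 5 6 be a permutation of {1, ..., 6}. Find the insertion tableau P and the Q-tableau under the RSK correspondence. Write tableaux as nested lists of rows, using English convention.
P = [[1, 2, 5, 6], [3], [4]], Q = [[1, 3, 5, 6], [2], [4]]

Insert each entry of the permutation into P by Schensted row insertion, recording in Q the position of each new cell.

Insert 4: appended to row 1. P = [[4]].
Insert 1: 1 bumps 4 from row 1; 4 starts row 2. P = [[1], [4]].
Insert 3: appended to row 1. P = [[1, 3], [4]].
Insert 2: 2 bumps 3 from row 1; 3 bumps 4 from row 2; 4 starts row 3. P = [[1, 2], [3], [4]].
Insert 5: appended to row 1. P = [[1, 2, 5], [3], [4]].
Insert 6: appended to row 1. P = [[1, 2, 5, 6], [3], [4]].

So P = [[1, 2, 5, 6], [3], [4]], Q = [[1, 3, 5, 6], [2], [4]].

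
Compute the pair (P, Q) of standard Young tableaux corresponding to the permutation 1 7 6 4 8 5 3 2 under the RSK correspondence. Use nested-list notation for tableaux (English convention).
P = [[1, 2, 5], [3, 8], [4], [6], [7]], Q = [[1, 2, 5], [3, 6], [4], [7], [8]]

Insert each entry of the permutation into P by Schensted row insertion, recording in Q the position of each new cell.

Insert 1: appended to row 1. P = [[1]].
Insert 7: appended to row 1. P = [[1, 7]].
Insert 6: 6 bumps 7 from row 1; 7 starts row 2. P = [[1, 6], [7]].
Insert 4: 4 bumps 6 from row 1; 6 bumps 7 from row 2; 7 starts row 3. P = [[1, 4], [6], [7]].
Insert 8: appended to row 1. P = [[1, 4, 8], [6], [7]].
Insert 5: 5 bumps 8 from row 1; 8 appends to row 2. P = [[1, 4, 5], [6, 8], [7]].
Insert 3: 3 bumps 4 from row 1; 4 bumps 6 from row 2; 6 bumps 7 from row 3; 7 starts row 4. P = [[1, 3, 5], [4, 8], [6], [7]].
Insert 2: 2 bumps 3 from row 1; 3 bumps 4 from row 2; 4 bumps 6 from row 3; 6 bumps 7 from row 4; 7 starts row 5. P = [[1, 2, 5], [3, 8], [4], [6], [7]].

So P = [[1, 2, 5], [3, 8], [4], [6], [7]], Q = [[1, 2, 5], [3, 6], [4], [7], [8]].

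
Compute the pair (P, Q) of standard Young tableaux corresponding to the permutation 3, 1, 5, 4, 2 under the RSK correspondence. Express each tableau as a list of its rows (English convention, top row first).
P = [[1, 2], [3, 4], [5]], Q = [[1, 3], [2, 4], [5]]

Insert each entry of the permutation into P by Schensted row insertion, recording in Q the position of each new cell.

Insert 3: appended to row 1. P = [[3]].
Insert 1: 1 bumps 3 from row 1; 3 starts row 2. P = [[1], [3]].
Insert 5: appended to row 1. P = [[1, 5], [3]].
Insert 4: 4 bumps 5 from row 1; 5 appends to row 2. P = [[1, 4], [3, 5]].
Insert 2: 2 bumps 4 from row 1; 4 bumps 5 from row 2; 5 starts row 3. P = [[1, 2], [3, 4], [5]].

So P = [[1, 2], [3, 4], [5]], Q = [[1, 3], [2, 4], [5]].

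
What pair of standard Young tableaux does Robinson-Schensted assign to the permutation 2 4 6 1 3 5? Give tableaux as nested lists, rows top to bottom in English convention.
P = [[1, 3, 5], [2, 4, 6]], Q = [[1, 2, 3], [4, 5, 6]]

Insert each entry of the permutation into P by Schensted row insertion, recording in Q the position of each new cell.

Insert 2: appended to row 1. P = [[2]], Q = [[1]].
Insert 4: appended to row 1. P = [[2, 4]], Q = [[1, 2]].
Insert 6: appended to row 1. P = [[2, 4, 6]], Q = [[1, 2, 3]].
Insert 1: 1 bumps 2 from row 1; 2 starts row 2. P = [[1, 4, 6], [2]], Q = [[1, 2, 3], [4]].
Insert 3: 3 bumps 4 from row 1; 4 appends to row 2. P = [[1, 3, 6], [2, 4]], Q = [[1, 2, 3], [4, 5]].
Insert 5: 5 bumps 6 from row 1; 6 appends to row 2. P = [[1, 3, 5], [2, 4, 6]], Q = [[1, 2, 3], [4, 5, 6]].

So P = [[1, 3, 5], [2, 4, 6]], Q = [[1, 2, 3], [4, 5, 6]].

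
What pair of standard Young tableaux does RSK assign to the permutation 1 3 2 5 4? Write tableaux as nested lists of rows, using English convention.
P = [[1, 2, 4], [3, 5]], Q = [[1, 2, 4], [3, 5]]

Insert each entry of the permutation into P by Schensted row insertion, recording in Q the position of each new cell.

After inserting 1: P = [[1]].
After inserting 3: P = [[1, 3]].
After inserting 2: P = [[1, 2], [3]].
After inserting 5: P = [[1, 2, 5], [3]].
After inserting 4: P = [[1, 2, 4], [3, 5]].

So P = [[1, 2, 4], [3, 5]], Q = [[1, 2, 4], [3, 5]].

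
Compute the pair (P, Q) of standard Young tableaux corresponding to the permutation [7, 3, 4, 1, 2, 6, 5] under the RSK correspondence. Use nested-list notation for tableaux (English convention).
P = [[1, 2, 5], [3, 4, 6], [7]], Q = [[1, 3, 6], [2, 5, 7], [4]]

Insert each entry of the permutation into P by Schensted row insertion, recording in Q the position of each new cell.

Insert 7: appended to row 1. P = [[7]].
Insert 3: 3 bumps 7 from row 1; 7 starts row 2. P = [[3], [7]].
Insert 4: appended to row 1. P = [[3, 4], [7]].
Insert 1: 1 bumps 3 from row 1; 3 bumps 7 from row 2; 7 starts row 3. P = [[1, 4], [3], [7]].
Insert 2: 2 bumps 4 from row 1; 4 appends to row 2. P = [[1, 2], [3, 4], [7]].
Insert 6: appended to row 1. P = [[1, 2, 6], [3, 4], [7]].
Insert 5: 5 bumps 6 from row 1; 6 appends to row 2. P = [[1, 2, 5], [3, 4, 6], [7]].

So P = [[1, 2, 5], [3, 4, 6], [7]], Q = [[1, 3, 6], [2, 5, 7], [4]].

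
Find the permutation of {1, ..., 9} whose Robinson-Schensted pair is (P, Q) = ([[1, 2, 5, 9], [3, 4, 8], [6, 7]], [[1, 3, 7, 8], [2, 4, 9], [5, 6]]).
6 3 7 4 1 2 8 9 5

Reverse the RSK construction: for i from n down to 1, find the cell of Q containing i, remove the entry at that cell from P, and reverse-bump it up through P; the value ejected from row 1 is w(i).

Step i=9: Q has 9 at row 2, column 3; remove 8 from row 2 of P and reverse-bump: 8 enters row 1 and ejects 5. So w(9) = 5. P is now [[1, 2, 8, 9], [3, 4], [6, 7]].
Step i=8: Q has 8 at row 1, column 4; remove that cell from P, ejecting 9. So w(8) = 9. P is now [[1, 2, 8], [3, 4], [6, 7]].
Step i=7: Q has 7 at row 1, column 3; remove that cell from P, ejecting 8. So w(7) = 8. P is now [[1, 2], [3, 4], [6, 7]].
Step i=6: Q has 6 at row 3, column 2; remove 7 from row 3 of P and reverse-bump: 7 enters row 2 and ejects 4; 4 enters row 1 and ejects 2. So w(6) = 2. P is now [[1, 4], [3, 7], [6]].
Step i=5: Q has 5 at row 3, column 1; remove 6 from row 3 of P and reverse-bump: 6 enters row 2 and ejects 3; 3 enters row 1 and ejects 1. So w(5) = 1. P is now [[3, 4], [6, 7]].
Step i=4: Q has 4 at row 2, column 2; remove 7 from row 2 of P and reverse-bump: 7 enters row 1 and ejects 4. So w(4) = 4. P is now [[3, 7], [6]].
Step i=3: Q has 3 at row 1, column 2; remove that cell from P, ejecting 7. So w(3) = 7. P is now [[3], [6]].
Step i=2: Q has 2 at row 2, column 1; remove 6 from row 2 of P and reverse-bump: 6 enters row 1 and ejects 3. So w(2) = 3. P is now [[6]].
Step i=1: Q has 1 at row 1, column 1; remove that cell from P, ejecting 6. So w(1) = 6. P is now [].

So w = 6 3 7 4 1 2 8 9 5.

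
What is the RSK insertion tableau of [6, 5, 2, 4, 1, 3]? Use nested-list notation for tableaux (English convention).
P = [[1, 3], [2, 4], [5], [6]]

Insert 6: appended to row 1. P = [[6]].
Insert 5: 5 bumps 6 from row 1; 6 starts row 2. P = [[5], [6]].
Insert 2: 2 bumps 5 from row 1; 5 bumps 6 from row 2; 6 starts row 3. P = [[2], [5], [6]].
Insert 4: appended to row 1. P = [[2, 4], [5], [6]].
Insert 1: 1 bumps 2 from row 1; 2 bumps 5 from row 2; 5 bumps 6 from row 3; 6 starts row 4. P = [[1, 4], [2], [5], [6]].
Insert 3: 3 bumps 4 from row 1; 4 appends to row 2. P = [[1, 3], [2, 4], [5], [6]].

So P = [[1, 3], [2, 4], [5], [6]].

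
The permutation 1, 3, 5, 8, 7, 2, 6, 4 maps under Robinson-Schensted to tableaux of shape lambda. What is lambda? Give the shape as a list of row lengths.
Row-insert each entry into an empty tableau.

After inserting 1: P = [[1]].
After inserting 3: P = [[1, 3]].
After inserting 5: P = [[1, 3, 5]].
After inserting 8: P = [[1, 3, 5, 8]].
After inserting 7: P = [[1, 3, 5, 7], [8]].
After inserting 2: P = [[1, 2, 5, 7], [3], [8]].
After inserting 6: P = [[1, 2, 5, 6], [3, 7], [8]].
After inserting 4: P = [[1, 2, 4, 6], [3, 5], [7], [8]].

The final insertion tableau P = [[1, 2, 4, 6], [3, 5], [7], [8]] has shape [4, 2, 1, 1].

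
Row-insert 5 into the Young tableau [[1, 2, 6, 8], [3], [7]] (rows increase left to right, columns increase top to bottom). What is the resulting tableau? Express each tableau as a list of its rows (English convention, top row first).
[[1, 2, 5, 8], [3, 6], [7]]

In row 1, 5 replaces 6 (the leftmost entry greater than 5); 6 is bumped to row 2. 6 is appended to row 2. The new tableau is [[1, 2, 5, 8], [3, 6], [7]].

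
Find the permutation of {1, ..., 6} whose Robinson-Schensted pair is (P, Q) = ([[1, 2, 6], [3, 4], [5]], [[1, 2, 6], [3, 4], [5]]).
3 5 1 4 2 6

Reverse the RSK construction: for i from n down to 1, find the cell of Q containing i, remove the entry at that cell from P, and reverse-bump it up through P; the value ejected from row 1 is w(i).

Step i=6: Q has 6 at row 1, column 3; remove that cell from P, ejecting 6. So w(6) = 6. P is now [[1, 2], [3, 4], [5]].
Step i=5: Q has 5 at row 3, column 1; remove 5 from row 3 of P and reverse-bump: 5 enters row 2 and ejects 4; 4 enters row 1 and ejects 2. So w(5) = 2. P is now [[1, 4], [3, 5]].
Step i=4: Q has 4 at row 2, column 2; remove 5 from row 2 of P and reverse-bump: 5 enters row 1 and ejects 4. So w(4) = 4. P is now [[1, 5], [3]].
Step i=3: Q has 3 at row 2, column 1; remove 3 from row 2 of P and reverse-bump: 3 enters row 1 and ejects 1. So w(3) = 1. P is now [[3, 5]].
Step i=2: Q has 2 at row 1, column 2; remove that cell from P, ejecting 5. So w(2) = 5. P is now [[3]].
Step i=1: Q has 1 at row 1, column 1; remove that cell from P, ejecting 3. So w(1) = 3. P is now [].

So w = 3 5 1 4 2 6.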